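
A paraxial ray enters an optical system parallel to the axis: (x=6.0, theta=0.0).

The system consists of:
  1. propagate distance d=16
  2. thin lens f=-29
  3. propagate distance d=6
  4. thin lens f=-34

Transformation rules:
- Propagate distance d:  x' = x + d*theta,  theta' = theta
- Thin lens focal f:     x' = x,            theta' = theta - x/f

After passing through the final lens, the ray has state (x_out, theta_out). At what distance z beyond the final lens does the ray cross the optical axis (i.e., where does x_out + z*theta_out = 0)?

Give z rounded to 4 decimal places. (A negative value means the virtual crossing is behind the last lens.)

Initial: x=6.0000 theta=0.0000
After 1 (propagate distance d=16): x=6.0000 theta=0.0000
After 2 (thin lens f=-29): x=6.0000 theta=6/29 (≈0.2069)
After 3 (propagate distance d=6): x=210/29 (≈7.2414) theta=6/29 (≈0.2069)
After 4 (thin lens f=-34): x=210/29 (≈7.2414) theta=207/493 (≈0.4199)
z_focus = -x_out/theta_out = -(210/29)/(207/493) = -1190/69 ≈ -17.2464
Rounded to 4 decimal places: z = -17.2464

Answer: -17.2464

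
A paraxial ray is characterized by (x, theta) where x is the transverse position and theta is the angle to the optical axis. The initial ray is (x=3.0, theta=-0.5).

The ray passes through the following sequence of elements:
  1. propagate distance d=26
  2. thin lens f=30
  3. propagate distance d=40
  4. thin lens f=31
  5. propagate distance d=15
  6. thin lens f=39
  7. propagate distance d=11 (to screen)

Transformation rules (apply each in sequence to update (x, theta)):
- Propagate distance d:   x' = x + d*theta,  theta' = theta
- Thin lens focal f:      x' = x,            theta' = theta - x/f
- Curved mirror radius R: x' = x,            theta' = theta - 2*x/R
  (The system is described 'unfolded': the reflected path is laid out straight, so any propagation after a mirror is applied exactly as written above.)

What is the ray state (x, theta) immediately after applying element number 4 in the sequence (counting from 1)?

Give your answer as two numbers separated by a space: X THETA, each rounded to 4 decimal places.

Answer: -16.6667 0.3710

Derivation:
Initial: x=3.0000 theta=-0.5000
After 1 (propagate distance d=26): x=-10.0000 theta=-0.5000
After 2 (thin lens f=30): x=-10.0000 theta=-1/6 (≈-0.1667)
After 3 (propagate distance d=40): x=-50/3 (≈-16.6667) theta=-1/6 (≈-0.1667)
After 4 (thin lens f=31): x=-50/3 (≈-16.6667) theta=23/62 (≈0.3710)
Rounded to 4 decimal places: x = -16.6667, theta = 0.3710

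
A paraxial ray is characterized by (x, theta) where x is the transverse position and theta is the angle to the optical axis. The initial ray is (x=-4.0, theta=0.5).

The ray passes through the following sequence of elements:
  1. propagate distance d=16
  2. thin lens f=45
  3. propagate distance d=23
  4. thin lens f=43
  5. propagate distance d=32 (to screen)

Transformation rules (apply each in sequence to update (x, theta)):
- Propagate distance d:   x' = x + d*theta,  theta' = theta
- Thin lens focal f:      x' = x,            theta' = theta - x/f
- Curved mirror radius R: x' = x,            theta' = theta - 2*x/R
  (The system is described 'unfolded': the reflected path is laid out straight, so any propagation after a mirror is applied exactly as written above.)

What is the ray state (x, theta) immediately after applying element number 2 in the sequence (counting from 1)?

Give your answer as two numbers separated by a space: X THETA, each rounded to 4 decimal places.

Answer: 4.0000 0.4111

Derivation:
Initial: x=-4.0000 theta=0.5000
After 1 (propagate distance d=16): x=4.0000 theta=0.5000
After 2 (thin lens f=45): x=4.0000 theta=37/90 (≈0.4111)
Rounded to 4 decimal places: x = 4.0000, theta = 0.4111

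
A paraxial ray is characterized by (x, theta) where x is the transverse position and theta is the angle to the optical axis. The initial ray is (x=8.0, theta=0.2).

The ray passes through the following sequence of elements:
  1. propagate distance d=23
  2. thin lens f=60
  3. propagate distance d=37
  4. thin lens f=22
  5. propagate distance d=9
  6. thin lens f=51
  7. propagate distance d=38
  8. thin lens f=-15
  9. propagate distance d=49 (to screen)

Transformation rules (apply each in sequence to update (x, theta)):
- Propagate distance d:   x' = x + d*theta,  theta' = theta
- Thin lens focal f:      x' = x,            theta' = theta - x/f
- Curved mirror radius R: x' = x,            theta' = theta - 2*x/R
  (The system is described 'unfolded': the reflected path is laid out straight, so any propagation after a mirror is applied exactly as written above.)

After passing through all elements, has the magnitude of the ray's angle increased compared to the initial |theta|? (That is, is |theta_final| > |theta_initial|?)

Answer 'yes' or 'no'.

Answer: yes

Derivation:
Initial: x=8.0000 theta=0.2000
After 1 (propagate distance d=23): x=12.6000 theta=0.2000
After 2 (thin lens f=60): x=12.6000 theta=-0.0100
After 3 (propagate distance d=37): x=12.2300 theta=-0.0100
After 4 (thin lens f=22): x=12.2300 theta=-249/440 (≈-0.5659)
After 5 (propagate distance d=9): x=15701/2200 (≈7.1368) theta=-249/440 (≈-0.5659)
After 6 (thin lens f=51): x=15701/2200 (≈7.1368) theta=-19799/28050 (≈-0.7058)
After 7 (propagate distance d=38): x=-2208697/112200 (≈-19.6854) theta=-19799/28050 (≈-0.7058)
After 8 (thin lens f=-15): x=-2208697/112200 (≈-19.6854) theta=-3396637/1683000 (≈-2.0182)
After 9 (propagate distance d=49 (to screen)): x=-49891417/420750 (≈-118.5773) theta=-3396637/1683000 (≈-2.0182)
|theta_initial|=0.2000 |theta_final|=3396637/1683000 (≈2.0182) -> increased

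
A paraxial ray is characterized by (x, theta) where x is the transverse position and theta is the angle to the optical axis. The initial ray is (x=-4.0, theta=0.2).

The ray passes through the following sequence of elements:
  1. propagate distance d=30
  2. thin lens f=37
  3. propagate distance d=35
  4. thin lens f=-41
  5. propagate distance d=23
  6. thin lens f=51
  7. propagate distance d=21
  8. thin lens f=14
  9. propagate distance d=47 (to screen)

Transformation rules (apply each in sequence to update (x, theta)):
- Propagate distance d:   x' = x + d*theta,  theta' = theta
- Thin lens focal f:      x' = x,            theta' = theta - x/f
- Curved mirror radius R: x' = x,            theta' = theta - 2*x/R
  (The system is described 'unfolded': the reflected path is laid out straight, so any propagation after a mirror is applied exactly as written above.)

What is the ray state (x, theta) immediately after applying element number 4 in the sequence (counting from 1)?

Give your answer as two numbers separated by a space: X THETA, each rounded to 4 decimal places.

Answer: 7.1081 0.3193

Derivation:
Initial: x=-4.0000 theta=0.2000
After 1 (propagate distance d=30): x=2.0000 theta=0.2000
After 2 (thin lens f=37): x=2.0000 theta=27/185 (≈0.1459)
After 3 (propagate distance d=35): x=263/37 (≈7.1081) theta=27/185 (≈0.1459)
After 4 (thin lens f=-41): x=263/37 (≈7.1081) theta=2422/7585 (≈0.3193)
Rounded to 4 decimal places: x = 7.1081, theta = 0.3193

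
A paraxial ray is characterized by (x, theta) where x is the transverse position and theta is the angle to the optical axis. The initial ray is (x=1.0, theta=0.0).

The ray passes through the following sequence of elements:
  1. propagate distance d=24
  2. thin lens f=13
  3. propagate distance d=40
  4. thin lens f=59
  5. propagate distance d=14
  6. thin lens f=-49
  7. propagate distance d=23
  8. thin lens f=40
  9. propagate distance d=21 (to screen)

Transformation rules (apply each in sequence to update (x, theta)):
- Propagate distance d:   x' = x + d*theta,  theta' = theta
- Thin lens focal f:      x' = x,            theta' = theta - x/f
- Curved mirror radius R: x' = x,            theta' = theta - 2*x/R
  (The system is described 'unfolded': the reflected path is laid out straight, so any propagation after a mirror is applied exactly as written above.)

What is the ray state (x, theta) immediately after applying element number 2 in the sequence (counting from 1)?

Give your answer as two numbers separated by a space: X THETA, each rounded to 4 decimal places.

Answer: 1.0000 -0.0769

Derivation:
Initial: x=1.0000 theta=0.0000
After 1 (propagate distance d=24): x=1.0000 theta=0.0000
After 2 (thin lens f=13): x=1.0000 theta=-1/13 (≈-0.0769)
Rounded to 4 decimal places: x = 1.0000, theta = -0.0769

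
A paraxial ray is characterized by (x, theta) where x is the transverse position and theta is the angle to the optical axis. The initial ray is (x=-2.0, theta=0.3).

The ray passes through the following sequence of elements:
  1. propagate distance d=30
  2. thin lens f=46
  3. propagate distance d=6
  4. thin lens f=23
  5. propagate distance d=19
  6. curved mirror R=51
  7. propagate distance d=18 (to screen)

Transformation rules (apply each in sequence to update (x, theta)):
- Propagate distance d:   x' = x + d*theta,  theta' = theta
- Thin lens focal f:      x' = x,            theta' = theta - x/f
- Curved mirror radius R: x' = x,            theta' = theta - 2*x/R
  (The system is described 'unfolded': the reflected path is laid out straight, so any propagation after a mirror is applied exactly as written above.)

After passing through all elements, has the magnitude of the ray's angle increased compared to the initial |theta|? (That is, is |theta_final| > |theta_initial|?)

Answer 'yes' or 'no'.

Initial: x=-2.0000 theta=0.3000
After 1 (propagate distance d=30): x=7.0000 theta=0.3000
After 2 (thin lens f=46): x=7.0000 theta=17/115 (≈0.1478)
After 3 (propagate distance d=6): x=907/115 (≈7.8870) theta=17/115 (≈0.1478)
After 4 (thin lens f=23): x=907/115 (≈7.8870) theta=-516/2645 (≈-0.1951)
After 5 (propagate distance d=19): x=11057/2645 (≈4.1803) theta=-516/2645 (≈-0.1951)
After 6 (curved mirror R=51): x=11057/2645 (≈4.1803) theta=-9686/26979 (≈-0.3590)
After 7 (propagate distance d=18 (to screen)): x=-102611/44965 (≈-2.2820) theta=-9686/26979 (≈-0.3590)
|theta_initial|=0.3000 |theta_final|=9686/26979 (≈0.3590) -> increased

Answer: yes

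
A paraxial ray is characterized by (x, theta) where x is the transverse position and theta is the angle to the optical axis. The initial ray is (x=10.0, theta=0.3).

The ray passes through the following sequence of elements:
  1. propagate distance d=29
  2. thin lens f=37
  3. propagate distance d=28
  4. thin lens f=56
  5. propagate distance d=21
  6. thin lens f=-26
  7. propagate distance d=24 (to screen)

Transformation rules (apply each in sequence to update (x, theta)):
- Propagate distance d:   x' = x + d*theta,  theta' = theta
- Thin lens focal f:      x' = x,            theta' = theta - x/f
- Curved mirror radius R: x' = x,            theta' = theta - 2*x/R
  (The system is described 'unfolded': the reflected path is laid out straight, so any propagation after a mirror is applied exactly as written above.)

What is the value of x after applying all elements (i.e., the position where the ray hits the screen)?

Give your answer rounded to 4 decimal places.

Initial: x=10.0000 theta=0.3000
After 1 (propagate distance d=29): x=18.7000 theta=0.3000
After 2 (thin lens f=37): x=18.7000 theta=-38/185 (≈-0.2054)
After 3 (propagate distance d=28): x=4791/370 (≈12.9486) theta=-38/185 (≈-0.2054)
After 4 (thin lens f=56): x=4791/370 (≈12.9486) theta=-9047/20720 (≈-0.4366)
After 5 (propagate distance d=21): x=11187/2960 (≈3.7794) theta=-9047/20720 (≈-0.4366)
After 6 (thin lens f=-26): x=11187/2960 (≈3.7794) theta=-156913/538720 (≈-0.2913)
After 7 (propagate distance d=24 (to screen)): x=-864939/269360 (≈-3.2111) theta=-156913/538720 (≈-0.2913)
Rounded to 4 decimal places: x = -3.2111

Answer: -3.2111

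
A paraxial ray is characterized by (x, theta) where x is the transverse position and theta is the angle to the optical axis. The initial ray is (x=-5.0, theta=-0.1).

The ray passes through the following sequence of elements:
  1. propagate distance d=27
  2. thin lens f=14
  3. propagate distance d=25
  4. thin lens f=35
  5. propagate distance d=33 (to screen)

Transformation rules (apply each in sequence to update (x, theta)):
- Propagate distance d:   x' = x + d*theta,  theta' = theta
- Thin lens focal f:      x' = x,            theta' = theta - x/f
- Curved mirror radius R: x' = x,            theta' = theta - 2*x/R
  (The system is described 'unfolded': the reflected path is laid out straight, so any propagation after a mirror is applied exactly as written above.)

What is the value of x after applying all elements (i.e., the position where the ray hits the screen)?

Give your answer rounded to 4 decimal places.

Answer: 15.0529

Derivation:
Initial: x=-5.0000 theta=-0.1000
After 1 (propagate distance d=27): x=-7.7000 theta=-0.1000
After 2 (thin lens f=14): x=-7.7000 theta=0.4500
After 3 (propagate distance d=25): x=3.5500 theta=0.4500
After 4 (thin lens f=35): x=3.5500 theta=61/175 (≈0.3486)
After 5 (propagate distance d=33 (to screen)): x=10537/700 (≈15.0529) theta=61/175 (≈0.3486)
Rounded to 4 decimal places: x = 15.0529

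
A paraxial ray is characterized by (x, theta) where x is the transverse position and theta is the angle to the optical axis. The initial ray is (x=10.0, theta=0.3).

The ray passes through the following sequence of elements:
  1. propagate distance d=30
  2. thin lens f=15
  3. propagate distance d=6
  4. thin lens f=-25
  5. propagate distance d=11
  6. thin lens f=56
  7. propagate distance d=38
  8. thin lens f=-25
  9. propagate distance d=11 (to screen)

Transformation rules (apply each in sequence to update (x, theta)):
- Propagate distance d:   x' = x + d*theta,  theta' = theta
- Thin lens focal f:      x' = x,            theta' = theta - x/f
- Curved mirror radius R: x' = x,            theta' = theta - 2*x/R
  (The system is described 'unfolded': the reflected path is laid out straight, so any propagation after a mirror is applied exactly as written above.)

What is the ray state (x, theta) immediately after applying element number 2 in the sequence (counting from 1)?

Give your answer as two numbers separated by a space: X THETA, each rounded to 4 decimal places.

Answer: 19.0000 -0.9667

Derivation:
Initial: x=10.0000 theta=0.3000
After 1 (propagate distance d=30): x=19.0000 theta=0.3000
After 2 (thin lens f=15): x=19.0000 theta=-29/30 (≈-0.9667)
Rounded to 4 decimal places: x = 19.0000, theta = -0.9667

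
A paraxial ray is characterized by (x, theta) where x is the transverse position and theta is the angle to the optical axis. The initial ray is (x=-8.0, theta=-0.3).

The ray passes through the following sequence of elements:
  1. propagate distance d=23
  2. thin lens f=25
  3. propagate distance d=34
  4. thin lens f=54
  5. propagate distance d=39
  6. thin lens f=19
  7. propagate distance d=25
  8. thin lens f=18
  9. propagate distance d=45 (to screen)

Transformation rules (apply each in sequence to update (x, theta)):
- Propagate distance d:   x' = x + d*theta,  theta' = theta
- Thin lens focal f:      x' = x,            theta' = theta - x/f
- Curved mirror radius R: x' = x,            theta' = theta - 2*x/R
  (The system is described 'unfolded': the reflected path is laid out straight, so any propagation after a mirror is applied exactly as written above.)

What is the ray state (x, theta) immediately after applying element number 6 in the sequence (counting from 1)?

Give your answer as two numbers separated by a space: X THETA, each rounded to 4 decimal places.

Answer: 10.2007 -0.1513

Derivation:
Initial: x=-8.0000 theta=-0.3000
After 1 (propagate distance d=23): x=-14.9000 theta=-0.3000
After 2 (thin lens f=25): x=-14.9000 theta=0.2960
After 3 (propagate distance d=34): x=-4.8360 theta=0.2960
After 4 (thin lens f=54): x=-4.8360 theta=347/900 (≈0.3856)
After 5 (propagate distance d=39): x=15301/1500 (≈10.2007) theta=347/900 (≈0.3856)
After 6 (thin lens f=19): x=15301/1500 (≈10.2007) theta=-6469/42750 (≈-0.1513)
Rounded to 4 decimal places: x = 10.2007, theta = -0.1513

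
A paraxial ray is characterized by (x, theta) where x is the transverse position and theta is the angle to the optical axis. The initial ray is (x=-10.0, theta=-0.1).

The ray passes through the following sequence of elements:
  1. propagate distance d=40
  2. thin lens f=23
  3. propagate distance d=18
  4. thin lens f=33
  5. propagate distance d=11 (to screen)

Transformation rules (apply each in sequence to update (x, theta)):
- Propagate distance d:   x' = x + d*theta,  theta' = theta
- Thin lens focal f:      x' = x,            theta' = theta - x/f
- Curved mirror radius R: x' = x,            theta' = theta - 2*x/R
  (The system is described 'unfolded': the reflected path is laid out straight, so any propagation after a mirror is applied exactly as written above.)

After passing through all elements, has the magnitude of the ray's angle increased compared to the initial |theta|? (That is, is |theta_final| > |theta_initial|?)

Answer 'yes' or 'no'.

Answer: yes

Derivation:
Initial: x=-10.0000 theta=-0.1000
After 1 (propagate distance d=40): x=-14.0000 theta=-0.1000
After 2 (thin lens f=23): x=-14.0000 theta=117/230 (≈0.5087)
After 3 (propagate distance d=18): x=-557/115 (≈-4.8435) theta=117/230 (≈0.5087)
After 4 (thin lens f=33): x=-557/115 (≈-4.8435) theta=995/1518 (≈0.6555)
After 5 (propagate distance d=11 (to screen)): x=71/30 (≈2.3667) theta=995/1518 (≈0.6555)
|theta_initial|=0.1000 |theta_final|=995/1518 (≈0.6555) -> increased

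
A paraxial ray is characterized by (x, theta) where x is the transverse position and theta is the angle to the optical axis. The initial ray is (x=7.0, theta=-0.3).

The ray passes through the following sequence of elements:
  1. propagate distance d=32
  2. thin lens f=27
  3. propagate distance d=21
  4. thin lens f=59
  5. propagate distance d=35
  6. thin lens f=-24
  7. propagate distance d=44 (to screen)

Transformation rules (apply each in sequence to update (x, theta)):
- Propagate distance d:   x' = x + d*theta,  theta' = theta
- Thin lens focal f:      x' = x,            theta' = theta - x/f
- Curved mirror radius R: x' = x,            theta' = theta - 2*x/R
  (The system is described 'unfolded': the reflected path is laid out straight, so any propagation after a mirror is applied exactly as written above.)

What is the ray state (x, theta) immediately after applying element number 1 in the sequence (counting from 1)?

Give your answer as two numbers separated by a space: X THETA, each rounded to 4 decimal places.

Initial: x=7.0000 theta=-0.3000
After 1 (propagate distance d=32): x=-2.6000 theta=-0.3000
Rounded to 4 decimal places: x = -2.6000, theta = -0.3000

Answer: -2.6000 -0.3000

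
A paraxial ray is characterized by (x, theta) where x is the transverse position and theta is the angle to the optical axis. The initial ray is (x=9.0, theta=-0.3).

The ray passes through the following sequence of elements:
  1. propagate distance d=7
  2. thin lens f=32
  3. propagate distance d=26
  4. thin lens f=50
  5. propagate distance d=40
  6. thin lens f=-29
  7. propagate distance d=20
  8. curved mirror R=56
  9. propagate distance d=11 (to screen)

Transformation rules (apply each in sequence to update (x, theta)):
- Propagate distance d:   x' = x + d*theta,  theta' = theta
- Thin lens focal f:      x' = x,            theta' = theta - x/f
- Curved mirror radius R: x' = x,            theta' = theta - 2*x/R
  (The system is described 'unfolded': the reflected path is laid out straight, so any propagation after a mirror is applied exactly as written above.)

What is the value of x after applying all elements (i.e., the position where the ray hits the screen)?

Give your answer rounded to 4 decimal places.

Initial: x=9.0000 theta=-0.3000
After 1 (propagate distance d=7): x=6.9000 theta=-0.3000
After 2 (thin lens f=32): x=6.9000 theta=-33/64 (≈-0.5156)
After 3 (propagate distance d=26): x=-1041/160 (≈-6.5063) theta=-33/64 (≈-0.5156)
After 4 (thin lens f=50): x=-1041/160 (≈-6.5063) theta=-0.3855
After 5 (propagate distance d=40): x=-17541/800 (≈-21.9263) theta=-0.3855
After 6 (thin lens f=-29): x=-17541/800 (≈-21.9263) theta=-132423/116000 (≈-1.1416)
After 7 (propagate distance d=20): x=-1038381/23200 (≈-44.7578) theta=-132423/116000 (≈-1.1416)
After 8 (curved mirror R=56): x=-1038381/23200 (≈-44.7578) theta=1484061/3248000 (≈0.4569)
After 9 (propagate distance d=11 (to screen)): x=-129048669/3248000 (≈-39.7317) theta=1484061/3248000 (≈0.4569)
Rounded to 4 decimal places: x = -39.7317

Answer: -39.7317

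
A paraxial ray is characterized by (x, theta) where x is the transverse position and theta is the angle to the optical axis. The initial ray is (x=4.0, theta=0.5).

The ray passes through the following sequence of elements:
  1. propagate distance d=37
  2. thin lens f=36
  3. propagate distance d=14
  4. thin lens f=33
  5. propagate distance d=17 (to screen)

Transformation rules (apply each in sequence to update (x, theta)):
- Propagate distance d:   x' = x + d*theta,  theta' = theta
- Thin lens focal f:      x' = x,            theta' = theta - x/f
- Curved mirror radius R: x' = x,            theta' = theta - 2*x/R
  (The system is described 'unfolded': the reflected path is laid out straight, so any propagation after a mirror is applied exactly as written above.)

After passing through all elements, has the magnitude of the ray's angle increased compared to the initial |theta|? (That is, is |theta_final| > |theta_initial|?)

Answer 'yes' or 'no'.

Initial: x=4.0000 theta=0.5000
After 1 (propagate distance d=37): x=22.5000 theta=0.5000
After 2 (thin lens f=36): x=22.5000 theta=-0.1250
After 3 (propagate distance d=14): x=20.7500 theta=-0.1250
After 4 (thin lens f=33): x=20.7500 theta=-199/264 (≈-0.7538)
After 5 (propagate distance d=17 (to screen)): x=2095/264 (≈7.9356) theta=-199/264 (≈-0.7538)
|theta_initial|=0.5000 |theta_final|=199/264 (≈0.7538) -> increased

Answer: yes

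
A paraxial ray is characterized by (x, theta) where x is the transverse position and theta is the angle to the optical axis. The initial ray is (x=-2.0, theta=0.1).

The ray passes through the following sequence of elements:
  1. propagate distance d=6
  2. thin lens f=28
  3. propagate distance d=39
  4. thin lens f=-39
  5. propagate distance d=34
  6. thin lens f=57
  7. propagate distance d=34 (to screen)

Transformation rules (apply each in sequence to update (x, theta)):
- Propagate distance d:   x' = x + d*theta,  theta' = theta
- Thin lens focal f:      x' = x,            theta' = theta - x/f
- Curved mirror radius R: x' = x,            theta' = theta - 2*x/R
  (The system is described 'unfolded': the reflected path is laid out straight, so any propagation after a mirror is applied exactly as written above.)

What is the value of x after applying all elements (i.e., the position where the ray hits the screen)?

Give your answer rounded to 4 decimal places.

Answer: 14.3984

Derivation:
Initial: x=-2.0000 theta=0.1000
After 1 (propagate distance d=6): x=-1.4000 theta=0.1000
After 2 (thin lens f=28): x=-1.4000 theta=0.1500
After 3 (propagate distance d=39): x=4.4500 theta=0.1500
After 4 (thin lens f=-39): x=4.4500 theta=103/390 (≈0.2641)
After 5 (propagate distance d=34): x=2095/156 (≈13.4295) theta=103/390 (≈0.2641)
After 6 (thin lens f=57): x=2095/156 (≈13.4295) theta=1267/44460 (≈0.0285)
After 7 (propagate distance d=34 (to screen)): x=640153/44460 (≈14.3984) theta=1267/44460 (≈0.0285)
Rounded to 4 decimal places: x = 14.3984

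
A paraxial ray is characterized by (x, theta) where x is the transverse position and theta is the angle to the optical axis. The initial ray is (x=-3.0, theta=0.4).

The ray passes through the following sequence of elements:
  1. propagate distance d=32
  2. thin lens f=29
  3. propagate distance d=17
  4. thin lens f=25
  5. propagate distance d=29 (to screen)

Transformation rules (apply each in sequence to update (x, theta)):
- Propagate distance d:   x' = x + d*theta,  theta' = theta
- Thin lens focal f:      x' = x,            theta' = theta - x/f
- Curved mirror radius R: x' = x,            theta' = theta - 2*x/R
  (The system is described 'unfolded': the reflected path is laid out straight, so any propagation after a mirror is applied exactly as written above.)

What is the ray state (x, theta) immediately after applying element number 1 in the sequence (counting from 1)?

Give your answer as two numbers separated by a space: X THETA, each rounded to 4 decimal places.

Answer: 9.8000 0.4000

Derivation:
Initial: x=-3.0000 theta=0.4000
After 1 (propagate distance d=32): x=9.8000 theta=0.4000
Rounded to 4 decimal places: x = 9.8000, theta = 0.4000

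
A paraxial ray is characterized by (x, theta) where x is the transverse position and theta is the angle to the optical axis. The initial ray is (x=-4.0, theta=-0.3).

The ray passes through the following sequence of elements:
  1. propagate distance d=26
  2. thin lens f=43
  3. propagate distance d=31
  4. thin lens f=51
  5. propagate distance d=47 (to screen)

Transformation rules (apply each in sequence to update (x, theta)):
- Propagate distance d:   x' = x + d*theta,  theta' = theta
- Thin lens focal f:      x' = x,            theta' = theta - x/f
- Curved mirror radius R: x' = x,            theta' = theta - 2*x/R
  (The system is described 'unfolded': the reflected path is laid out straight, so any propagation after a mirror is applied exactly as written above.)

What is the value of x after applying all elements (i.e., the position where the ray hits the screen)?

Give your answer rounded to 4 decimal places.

Answer: -2.1900

Derivation:
Initial: x=-4.0000 theta=-0.3000
After 1 (propagate distance d=26): x=-11.8000 theta=-0.3000
After 2 (thin lens f=43): x=-11.8000 theta=-11/430 (≈-0.0256)
After 3 (propagate distance d=31): x=-1083/86 (≈-12.5930) theta=-11/430 (≈-0.0256)
After 4 (thin lens f=51): x=-1083/86 (≈-12.5930) theta=809/3655 (≈0.2213)
After 5 (propagate distance d=47 (to screen)): x=-16009/7310 (≈-2.1900) theta=809/3655 (≈0.2213)
Rounded to 4 decimal places: x = -2.1900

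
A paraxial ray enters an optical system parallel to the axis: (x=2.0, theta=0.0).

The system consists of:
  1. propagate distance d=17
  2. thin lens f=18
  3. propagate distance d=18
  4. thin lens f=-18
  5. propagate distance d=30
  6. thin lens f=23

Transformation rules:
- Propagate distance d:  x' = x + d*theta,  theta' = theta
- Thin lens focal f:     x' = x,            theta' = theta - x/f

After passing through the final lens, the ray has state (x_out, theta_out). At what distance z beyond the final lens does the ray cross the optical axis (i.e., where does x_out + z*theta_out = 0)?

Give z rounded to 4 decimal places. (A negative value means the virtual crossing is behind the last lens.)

Initial: x=2.0000 theta=0.0000
After 1 (propagate distance d=17): x=2.0000 theta=0.0000
After 2 (thin lens f=18): x=2.0000 theta=-1/9 (≈-0.1111)
After 3 (propagate distance d=18): x=0.0000 theta=-1/9 (≈-0.1111)
After 4 (thin lens f=-18): x=0.0000 theta=-1/9 (≈-0.1111)
After 5 (propagate distance d=30): x=-10/3 (≈-3.3333) theta=-1/9 (≈-0.1111)
After 6 (thin lens f=23): x=-10/3 (≈-3.3333) theta=7/207 (≈0.0338)
z_focus = -x_out/theta_out = -(-10/3)/(7/207) = 690/7 ≈ 98.5714
Rounded to 4 decimal places: z = 98.5714

Answer: 98.5714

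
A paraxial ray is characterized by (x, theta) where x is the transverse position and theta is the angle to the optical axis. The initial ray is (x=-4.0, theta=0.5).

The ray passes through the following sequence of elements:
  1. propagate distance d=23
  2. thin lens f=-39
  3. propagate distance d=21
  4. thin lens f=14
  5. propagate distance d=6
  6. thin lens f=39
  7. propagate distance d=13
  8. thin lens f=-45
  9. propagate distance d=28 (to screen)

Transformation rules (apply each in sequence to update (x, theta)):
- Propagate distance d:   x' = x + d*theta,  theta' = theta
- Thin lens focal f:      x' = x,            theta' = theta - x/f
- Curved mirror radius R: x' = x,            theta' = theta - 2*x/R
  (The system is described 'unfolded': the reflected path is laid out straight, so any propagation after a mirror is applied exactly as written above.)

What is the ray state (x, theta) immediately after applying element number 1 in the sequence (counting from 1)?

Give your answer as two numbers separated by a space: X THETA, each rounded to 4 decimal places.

Initial: x=-4.0000 theta=0.5000
After 1 (propagate distance d=23): x=7.5000 theta=0.5000
Rounded to 4 decimal places: x = 7.5000, theta = 0.5000

Answer: 7.5000 0.5000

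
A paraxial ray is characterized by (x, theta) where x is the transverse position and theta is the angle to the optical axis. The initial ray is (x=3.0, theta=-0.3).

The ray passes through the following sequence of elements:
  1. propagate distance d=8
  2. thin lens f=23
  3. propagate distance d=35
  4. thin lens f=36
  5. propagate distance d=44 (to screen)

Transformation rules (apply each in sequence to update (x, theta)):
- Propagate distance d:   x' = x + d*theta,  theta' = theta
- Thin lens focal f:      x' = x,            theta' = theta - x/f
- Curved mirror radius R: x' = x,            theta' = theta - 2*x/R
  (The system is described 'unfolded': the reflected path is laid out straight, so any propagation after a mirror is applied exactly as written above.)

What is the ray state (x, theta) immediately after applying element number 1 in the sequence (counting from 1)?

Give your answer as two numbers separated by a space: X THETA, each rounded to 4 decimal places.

Answer: 0.6000 -0.3000

Derivation:
Initial: x=3.0000 theta=-0.3000
After 1 (propagate distance d=8): x=0.6000 theta=-0.3000
Rounded to 4 decimal places: x = 0.6000, theta = -0.3000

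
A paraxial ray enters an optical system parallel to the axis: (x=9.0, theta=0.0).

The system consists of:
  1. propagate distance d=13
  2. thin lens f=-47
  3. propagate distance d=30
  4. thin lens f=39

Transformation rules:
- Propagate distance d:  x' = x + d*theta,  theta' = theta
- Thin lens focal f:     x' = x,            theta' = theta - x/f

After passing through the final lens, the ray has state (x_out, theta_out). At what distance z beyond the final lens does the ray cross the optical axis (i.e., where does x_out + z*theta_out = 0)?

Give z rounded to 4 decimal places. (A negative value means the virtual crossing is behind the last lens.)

Initial: x=9.0000 theta=0.0000
After 1 (propagate distance d=13): x=9.0000 theta=0.0000
After 2 (thin lens f=-47): x=9.0000 theta=9/47 (≈0.1915)
After 3 (propagate distance d=30): x=693/47 (≈14.7447) theta=9/47 (≈0.1915)
After 4 (thin lens f=39): x=693/47 (≈14.7447) theta=-114/611 (≈-0.1866)
z_focus = -x_out/theta_out = -(693/47)/(-114/611) = 3003/38 ≈ 79.0263
Rounded to 4 decimal places: z = 79.0263

Answer: 79.0263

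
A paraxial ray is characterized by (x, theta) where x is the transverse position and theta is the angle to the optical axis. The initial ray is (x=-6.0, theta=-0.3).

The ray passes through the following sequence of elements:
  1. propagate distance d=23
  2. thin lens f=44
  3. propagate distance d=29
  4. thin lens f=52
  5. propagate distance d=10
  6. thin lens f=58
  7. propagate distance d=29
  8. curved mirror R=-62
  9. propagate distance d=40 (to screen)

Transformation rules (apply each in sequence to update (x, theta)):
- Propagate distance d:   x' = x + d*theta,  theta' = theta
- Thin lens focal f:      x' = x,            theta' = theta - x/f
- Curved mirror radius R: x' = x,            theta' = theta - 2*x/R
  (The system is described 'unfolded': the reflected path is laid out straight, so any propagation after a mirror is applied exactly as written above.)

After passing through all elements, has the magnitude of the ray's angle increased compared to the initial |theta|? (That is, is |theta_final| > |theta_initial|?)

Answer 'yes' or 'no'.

Answer: yes

Derivation:
Initial: x=-6.0000 theta=-0.3000
After 1 (propagate distance d=23): x=-12.9000 theta=-0.3000
After 2 (thin lens f=44): x=-12.9000 theta=-3/440 (≈-0.0068)
After 3 (propagate distance d=29): x=-5763/440 (≈-13.0977) theta=-3/440 (≈-0.0068)
After 4 (thin lens f=52): x=-5763/440 (≈-13.0977) theta=5607/22880 (≈0.2451)
After 5 (propagate distance d=10): x=-11073/1040 (≈-10.6471) theta=5607/22880 (≈0.2451)
After 6 (thin lens f=58): x=-11073/1040 (≈-10.6471) theta=142203/331760 (≈0.4286)
After 7 (propagate distance d=29): x=255/143 (≈1.7832) theta=142203/331760 (≈0.4286)
After 8 (curved mirror R=-62): x=255/143 (≈1.7832) theta=4999893/10284560 (≈0.4862)
After 9 (propagate distance d=40 (to screen)): x=5458383/257114 (≈21.2294) theta=4999893/10284560 (≈0.4862)
|theta_initial|=0.3000 |theta_final|=4999893/10284560 (≈0.4862) -> increased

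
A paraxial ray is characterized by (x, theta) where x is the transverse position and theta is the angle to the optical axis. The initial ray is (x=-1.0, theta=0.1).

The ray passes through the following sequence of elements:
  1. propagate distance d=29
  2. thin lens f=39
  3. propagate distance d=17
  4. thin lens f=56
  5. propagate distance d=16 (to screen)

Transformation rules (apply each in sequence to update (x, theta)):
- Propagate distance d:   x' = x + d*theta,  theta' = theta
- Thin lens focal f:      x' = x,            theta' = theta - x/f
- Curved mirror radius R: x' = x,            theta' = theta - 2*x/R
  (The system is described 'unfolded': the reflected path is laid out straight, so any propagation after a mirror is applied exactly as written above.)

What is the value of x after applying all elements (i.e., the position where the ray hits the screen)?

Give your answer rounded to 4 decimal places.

Answer: 2.8004

Derivation:
Initial: x=-1.0000 theta=0.1000
After 1 (propagate distance d=29): x=1.9000 theta=0.1000
After 2 (thin lens f=39): x=1.9000 theta=2/39 (≈0.0513)
After 3 (propagate distance d=17): x=1081/390 (≈2.7718) theta=2/39 (≈0.0513)
After 4 (thin lens f=56): x=1081/390 (≈2.7718) theta=1/560 (≈0.0018)
After 5 (propagate distance d=16 (to screen)): x=1529/546 (≈2.8004) theta=1/560 (≈0.0018)
Rounded to 4 decimal places: x = 2.8004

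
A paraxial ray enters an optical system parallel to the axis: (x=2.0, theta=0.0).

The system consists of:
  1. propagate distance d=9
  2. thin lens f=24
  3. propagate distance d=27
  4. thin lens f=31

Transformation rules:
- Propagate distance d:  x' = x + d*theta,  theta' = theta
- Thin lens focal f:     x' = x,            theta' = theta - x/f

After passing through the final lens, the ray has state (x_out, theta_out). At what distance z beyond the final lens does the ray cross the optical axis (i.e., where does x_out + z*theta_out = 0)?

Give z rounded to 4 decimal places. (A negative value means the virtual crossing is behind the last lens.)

Answer: -3.3214

Derivation:
Initial: x=2.0000 theta=0.0000
After 1 (propagate distance d=9): x=2.0000 theta=0.0000
After 2 (thin lens f=24): x=2.0000 theta=-1/12 (≈-0.0833)
After 3 (propagate distance d=27): x=-0.2500 theta=-1/12 (≈-0.0833)
After 4 (thin lens f=31): x=-0.2500 theta=-7/93 (≈-0.0753)
z_focus = -x_out/theta_out = -(-0.2500)/(-7/93) = -93/28 ≈ -3.3214
Rounded to 4 decimal places: z = -3.3214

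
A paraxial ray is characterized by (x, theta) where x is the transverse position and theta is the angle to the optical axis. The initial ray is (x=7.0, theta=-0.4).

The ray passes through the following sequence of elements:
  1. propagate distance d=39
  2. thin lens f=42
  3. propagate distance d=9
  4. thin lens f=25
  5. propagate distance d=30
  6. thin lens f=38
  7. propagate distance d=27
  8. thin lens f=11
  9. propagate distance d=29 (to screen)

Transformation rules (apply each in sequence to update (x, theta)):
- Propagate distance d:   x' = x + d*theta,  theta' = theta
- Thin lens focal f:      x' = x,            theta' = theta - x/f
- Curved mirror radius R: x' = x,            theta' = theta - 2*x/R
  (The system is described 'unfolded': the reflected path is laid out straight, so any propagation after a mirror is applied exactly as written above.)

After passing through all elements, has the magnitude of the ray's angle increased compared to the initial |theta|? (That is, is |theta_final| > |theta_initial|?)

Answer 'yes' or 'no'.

Initial: x=7.0000 theta=-0.4000
After 1 (propagate distance d=39): x=-8.6000 theta=-0.4000
After 2 (thin lens f=42): x=-8.6000 theta=-41/210 (≈-0.1952)
After 3 (propagate distance d=9): x=-145/14 (≈-10.3571) theta=-41/210 (≈-0.1952)
After 4 (thin lens f=25): x=-145/14 (≈-10.3571) theta=23/105 (≈0.2190)
After 5 (propagate distance d=30): x=-53/14 (≈-3.7857) theta=23/105 (≈0.2190)
After 6 (thin lens f=38): x=-53/14 (≈-3.7857) theta=2543/7980 (≈0.3187)
After 7 (propagate distance d=27): x=1831/380 (≈4.8184) theta=2543/7980 (≈0.3187)
After 8 (thin lens f=11): x=1831/380 (≈4.8184) theta=-5239/43890 (≈-0.1194)
After 9 (propagate distance d=29 (to screen)): x=119099/87780 (≈1.3568) theta=-5239/43890 (≈-0.1194)
|theta_initial|=0.4000 |theta_final|=5239/43890 (≈0.1194) -> not increased

Answer: no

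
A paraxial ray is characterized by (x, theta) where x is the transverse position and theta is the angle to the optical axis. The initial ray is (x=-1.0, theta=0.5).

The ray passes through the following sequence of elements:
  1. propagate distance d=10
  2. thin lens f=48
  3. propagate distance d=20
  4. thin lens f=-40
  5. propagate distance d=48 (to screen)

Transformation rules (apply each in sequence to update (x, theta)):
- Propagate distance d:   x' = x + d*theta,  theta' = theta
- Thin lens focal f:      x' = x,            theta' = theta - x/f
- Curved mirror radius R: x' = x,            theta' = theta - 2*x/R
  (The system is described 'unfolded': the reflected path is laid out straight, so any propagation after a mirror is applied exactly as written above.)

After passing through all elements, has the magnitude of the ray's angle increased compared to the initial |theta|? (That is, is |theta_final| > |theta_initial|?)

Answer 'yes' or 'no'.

Answer: yes

Derivation:
Initial: x=-1.0000 theta=0.5000
After 1 (propagate distance d=10): x=4.0000 theta=0.5000
After 2 (thin lens f=48): x=4.0000 theta=5/12 (≈0.4167)
After 3 (propagate distance d=20): x=37/3 (≈12.3333) theta=5/12 (≈0.4167)
After 4 (thin lens f=-40): x=37/3 (≈12.3333) theta=0.7250
After 5 (propagate distance d=48 (to screen)): x=707/15 (≈47.1333) theta=0.7250
|theta_initial|=0.5000 |theta_final|=0.7250 -> increased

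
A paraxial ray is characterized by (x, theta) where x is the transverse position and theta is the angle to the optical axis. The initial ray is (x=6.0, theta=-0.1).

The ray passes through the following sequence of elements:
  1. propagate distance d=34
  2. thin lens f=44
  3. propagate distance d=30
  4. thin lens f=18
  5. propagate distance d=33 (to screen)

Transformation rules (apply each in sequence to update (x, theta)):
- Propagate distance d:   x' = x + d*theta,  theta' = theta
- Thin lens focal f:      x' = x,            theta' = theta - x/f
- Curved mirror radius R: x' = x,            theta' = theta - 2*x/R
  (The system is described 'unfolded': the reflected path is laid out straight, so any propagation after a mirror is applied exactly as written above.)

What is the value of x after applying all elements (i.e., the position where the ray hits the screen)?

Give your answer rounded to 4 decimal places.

Initial: x=6.0000 theta=-0.1000
After 1 (propagate distance d=34): x=2.6000 theta=-0.1000
After 2 (thin lens f=44): x=2.6000 theta=-7/44 (≈-0.1591)
After 3 (propagate distance d=30): x=-239/110 (≈-2.1727) theta=-7/44 (≈-0.1591)
After 4 (thin lens f=18): x=-239/110 (≈-2.1727) theta=-19/495 (≈-0.0384)
After 5 (propagate distance d=33 (to screen)): x=-227/66 (≈-3.4394) theta=-19/495 (≈-0.0384)
Rounded to 4 decimal places: x = -3.4394

Answer: -3.4394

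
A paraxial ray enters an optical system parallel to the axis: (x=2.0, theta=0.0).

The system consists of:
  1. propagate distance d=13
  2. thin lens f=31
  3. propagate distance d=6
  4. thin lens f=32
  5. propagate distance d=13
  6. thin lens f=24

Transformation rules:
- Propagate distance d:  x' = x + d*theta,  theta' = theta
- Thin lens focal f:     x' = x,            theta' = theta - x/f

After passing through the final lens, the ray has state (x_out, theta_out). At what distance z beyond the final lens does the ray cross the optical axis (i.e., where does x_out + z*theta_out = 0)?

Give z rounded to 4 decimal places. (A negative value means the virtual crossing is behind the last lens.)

Initial: x=2.0000 theta=0.0000
After 1 (propagate distance d=13): x=2.0000 theta=0.0000
After 2 (thin lens f=31): x=2.0000 theta=-2/31 (≈-0.0645)
After 3 (propagate distance d=6): x=50/31 (≈1.6129) theta=-2/31 (≈-0.0645)
After 4 (thin lens f=32): x=50/31 (≈1.6129) theta=-57/496 (≈-0.1149)
After 5 (propagate distance d=13): x=59/496 (≈0.1190) theta=-57/496 (≈-0.1149)
After 6 (thin lens f=24): x=59/496 (≈0.1190) theta=-1427/11904 (≈-0.1199)
z_focus = -x_out/theta_out = -(59/496)/(-1427/11904) = 1416/1427 ≈ 0.9923
Rounded to 4 decimal places: z = 0.9923

Answer: 0.9923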